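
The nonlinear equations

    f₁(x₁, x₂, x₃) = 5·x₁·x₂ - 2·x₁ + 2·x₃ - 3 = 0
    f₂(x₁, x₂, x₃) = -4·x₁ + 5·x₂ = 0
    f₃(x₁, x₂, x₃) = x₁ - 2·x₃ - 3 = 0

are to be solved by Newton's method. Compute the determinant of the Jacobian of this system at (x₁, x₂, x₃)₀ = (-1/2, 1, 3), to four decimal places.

-20.0000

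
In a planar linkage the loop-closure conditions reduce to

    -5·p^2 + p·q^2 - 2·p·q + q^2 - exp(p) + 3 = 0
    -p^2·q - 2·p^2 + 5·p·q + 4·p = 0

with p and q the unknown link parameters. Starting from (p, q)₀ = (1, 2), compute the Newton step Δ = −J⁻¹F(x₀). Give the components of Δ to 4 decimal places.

(-0.7237, -1.4144)

At (1, 2): F = (-0.718282, 10.0000).
Jacobian J = [[-10·p + q^2 - 2·q - exp(p), 2·p·q - 2·p + 2·q], [-2·p·q - 4·p + 5·q + 4, -p^2 + 5·p]].
At the point, J = [[-12.718282, 6.0000], [6.0000, 4.0000]] (det J = -86.873127).
Solving J·Δ = −F gives Δ = (-0.7237, -1.4144).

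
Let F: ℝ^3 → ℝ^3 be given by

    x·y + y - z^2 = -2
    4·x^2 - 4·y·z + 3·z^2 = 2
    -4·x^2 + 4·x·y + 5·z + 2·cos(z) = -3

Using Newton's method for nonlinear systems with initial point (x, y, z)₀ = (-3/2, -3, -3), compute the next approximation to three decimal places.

At (-3/2, -3, -3): F = (-5.500, -2.000, -4.97998).
Jacobian J = [[y, x + 1, -2·z], [8·x, -4·z, -4·y + 6·z], [-8·x + 4·y, 4·x, -2·sin(z) + 5]].
At the point, J = [[-3.000, -0.500, 6.000], [-12.000, 12.000, -6.000], [0.000, -6.000, 5.28224]] (det J = 318.14592).
Solving J·Δ = −F gives Δ = (-0.816, -0.413, 0.474).
Then the next iterate is (x, y, z)₁ = (-2.316, -3.413, -2.526).

(-2.316, -3.413, -2.526)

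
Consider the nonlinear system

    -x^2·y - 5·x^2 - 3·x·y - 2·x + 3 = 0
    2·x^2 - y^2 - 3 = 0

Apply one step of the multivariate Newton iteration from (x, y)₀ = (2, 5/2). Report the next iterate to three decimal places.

At (2, 5/2): F = (-46.000, -1.250).
Jacobian J = [[-2·x·y - 10·x - 3·y - 2, -x^2 - 3·x], [4·x, -2·y]].
At the point, J = [[-39.500, -10.000], [8.000, -5.000]] (det J = 277.500).
Solving J·Δ = −F gives Δ = (-0.784, -1.504).
Then the next iterate is (x, y)₁ = (1.216, 0.996).

(1.216, 0.996)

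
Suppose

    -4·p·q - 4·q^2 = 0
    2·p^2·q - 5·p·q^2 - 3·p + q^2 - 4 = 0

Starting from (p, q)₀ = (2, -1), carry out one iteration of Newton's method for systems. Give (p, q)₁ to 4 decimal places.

At (2, -1): F = (4.0000, -27.0000).
Jacobian J = [[-4·q, -4·p - 8·q], [4·p·q - 5·q^2 - 3, 2·p^2 - 10·p·q + 2·q]].
At the point, J = [[4.0000, 0.0000], [-16.0000, 26.0000]] (det J = 104.0000).
Solving J·Δ = −F gives Δ = (-1.0000, 0.4231).
Then the next iterate is (p, q)₁ = (1.0000, -0.5769).

(1.0000, -0.5769)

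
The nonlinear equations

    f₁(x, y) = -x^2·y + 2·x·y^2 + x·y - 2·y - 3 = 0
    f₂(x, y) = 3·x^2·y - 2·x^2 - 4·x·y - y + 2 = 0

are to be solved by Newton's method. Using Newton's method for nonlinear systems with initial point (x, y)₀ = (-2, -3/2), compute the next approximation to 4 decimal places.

(-1.2541, -0.9405)

At (-2, -3/2): F = (0.0000, -34.5000).
Jacobian J = [[-2·x·y + 2·y^2 + y, -x^2 + 4·x·y + x - 2], [6·x·y - 4·x - 4·y, 3·x^2 - 4·x - 1]].
At the point, J = [[-3.0000, 4.0000], [32.0000, 19.0000]] (det J = -185.0000).
Solving J·Δ = −F gives Δ = (0.7459, 0.5595).
Then the next iterate is (x, y)₁ = (-1.2541, -0.9405).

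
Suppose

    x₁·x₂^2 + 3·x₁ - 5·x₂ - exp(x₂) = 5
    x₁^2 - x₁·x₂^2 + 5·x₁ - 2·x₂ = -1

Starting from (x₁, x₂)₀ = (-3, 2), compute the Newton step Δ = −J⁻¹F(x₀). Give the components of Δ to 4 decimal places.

(-6.9443, -3.7721)

At (-3, 2): F = (-43.389056, 3.0000).
Jacobian J = [[x₂^2 + 3, 2·x₁·x₂ - exp(x₂) - 5], [2·x₁ - x₂^2 + 5, -2·x₁·x₂ - 2]].
At the point, J = [[7.0000, -24.389056], [-5.0000, 10.0000]] (det J = -51.945280).
Solving J·Δ = −F gives Δ = (-6.9443, -3.7721).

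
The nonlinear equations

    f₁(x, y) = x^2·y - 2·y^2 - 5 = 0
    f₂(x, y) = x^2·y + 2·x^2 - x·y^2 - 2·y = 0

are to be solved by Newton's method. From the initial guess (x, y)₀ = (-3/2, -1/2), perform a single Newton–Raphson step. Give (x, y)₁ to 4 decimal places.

(-0.8498, 0.8294)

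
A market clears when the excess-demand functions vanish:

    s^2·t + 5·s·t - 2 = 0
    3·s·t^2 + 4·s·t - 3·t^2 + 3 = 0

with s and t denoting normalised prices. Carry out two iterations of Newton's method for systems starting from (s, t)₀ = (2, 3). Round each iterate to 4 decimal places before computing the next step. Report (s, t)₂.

(0.1826, 2.0863)

At (2, 3): F = (40.0000, 54.0000).
Jacobian J = [[2·s·t + 5·t, s^2 + 5·s], [3·t^2 + 4·t, 6·s·t + 4·s - 6·t]].
At the point, J = [[27.0000, 14.0000], [39.0000, 26.0000]] (det J = 156.0000).
Solving J·Δ = −F gives Δ = (-1.8205, 0.6538).
Then the next iterate is (s, t)₁ = (0.1795, 3.6538).
Round to (0.1795, 3.6538) and repeat: F = (1.397012, -27.238223), J = [[19.580714, 0.929720], [54.665963, -17.269657]].
Δ = (0.0031, -1.5675), so (s, t)₂ = (0.1826, 2.0863).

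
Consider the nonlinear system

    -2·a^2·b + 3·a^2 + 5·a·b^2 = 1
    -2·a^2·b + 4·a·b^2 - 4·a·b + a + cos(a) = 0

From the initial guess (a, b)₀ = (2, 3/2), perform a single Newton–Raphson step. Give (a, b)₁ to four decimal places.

(1.0589, 1.0040)

At (2, 3/2): F = (21.5000, -4.416147).
Jacobian J = [[-4·a·b + 6·a + 5·b^2, -2·a^2 + 10·a·b], [-4·a·b + 4·b^2 - 4·b - sin(a) + 1, -2·a^2 + 8·a·b - 4·a]].
At the point, J = [[11.2500, 22.0000], [-8.909297, 8.0000]] (det J = 286.004543).
Solving J·Δ = −F gives Δ = (-0.9411, -0.4960).
Then the next iterate is (a, b)₁ = (1.0589, 1.0040).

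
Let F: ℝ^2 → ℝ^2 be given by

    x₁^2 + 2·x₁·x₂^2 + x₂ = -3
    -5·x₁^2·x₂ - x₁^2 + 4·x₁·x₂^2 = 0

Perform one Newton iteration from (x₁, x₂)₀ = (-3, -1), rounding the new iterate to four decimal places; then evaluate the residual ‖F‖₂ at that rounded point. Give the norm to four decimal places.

At (-3, -1): F = (5.0000, 24.0000).
Jacobian J = [[2·x₁ + 2·x₂^2, 4·x₁·x₂ + 1], [-10·x₁·x₂ - 2·x₁ + 4·x₂^2, -5·x₁^2 + 8·x₁·x₂]].
At the point, J = [[-4.0000, 13.0000], [-20.0000, -21.0000]] (det J = 344.0000).
Solving J·Δ = −F gives Δ = (1.2122, -0.0116).
Then the next iterate is (x₁, x₂)₁ = (-1.7878, -1.0116).
Re-evaluating at (-1.7878, -1.0116): F = (1.525594, 5.652227), so ‖F‖₂ = 5.8545.

5.8545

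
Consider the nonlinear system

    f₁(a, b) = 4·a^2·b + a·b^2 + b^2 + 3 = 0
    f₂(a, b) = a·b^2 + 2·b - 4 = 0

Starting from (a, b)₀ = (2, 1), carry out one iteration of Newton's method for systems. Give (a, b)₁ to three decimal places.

At (2, 1): F = (22.000, 0.000).
Jacobian J = [[8·a·b + b^2, 4·a^2 + 2·a·b + 2·b], [b^2, 2·a·b + 2]].
At the point, J = [[17.000, 22.000], [1.000, 6.000]] (det J = 80.000).
Solving J·Δ = −F gives Δ = (-1.650, 0.275).
Then the next iterate is (a, b)₁ = (0.350, 1.275).

(0.350, 1.275)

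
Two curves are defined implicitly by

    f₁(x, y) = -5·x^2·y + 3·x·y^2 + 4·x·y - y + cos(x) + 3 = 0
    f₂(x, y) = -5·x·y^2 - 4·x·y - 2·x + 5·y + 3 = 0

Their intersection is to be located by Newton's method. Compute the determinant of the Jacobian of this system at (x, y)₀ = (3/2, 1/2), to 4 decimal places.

39.6662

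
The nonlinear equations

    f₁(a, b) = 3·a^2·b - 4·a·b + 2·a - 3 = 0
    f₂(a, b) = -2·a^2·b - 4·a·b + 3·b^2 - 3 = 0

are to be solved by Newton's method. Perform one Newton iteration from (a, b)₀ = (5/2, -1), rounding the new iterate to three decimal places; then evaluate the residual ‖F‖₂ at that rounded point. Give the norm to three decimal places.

1.599

At (5/2, -1): F = (-6.750, 22.500).
Jacobian J = [[6·a·b - 4·b + 2, 3·a^2 - 4·a], [-4·a·b - 4·b, -2·a^2 - 4·a + 6·b]].
At the point, J = [[-9.000, 8.750], [14.000, -28.500]] (det J = 134.000).
Solving J·Δ = −F gives Δ = (0.034, 0.806).
Then the next iterate is (a, b)₁ = (2.534, -0.194).
Re-evaluating at (2.534, -0.194): F = (0.29727, 1.57070), so ‖F‖₂ = 1.599.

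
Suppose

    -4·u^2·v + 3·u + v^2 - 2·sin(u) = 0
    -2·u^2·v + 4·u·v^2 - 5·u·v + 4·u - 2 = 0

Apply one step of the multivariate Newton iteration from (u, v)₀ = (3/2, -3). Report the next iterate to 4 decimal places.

(0.9310, -1.9070)

At (3/2, -3): F = (38.505010, 94.0000).
Jacobian J = [[-8·u·v - 2·cos(u) + 3, -4·u^2 + 2·v], [-4·u·v + 4·v^2 - 5·v + 4, -2·u^2 + 8·u·v - 5·u]].
At the point, J = [[38.858526, -15.0000], [73.0000, -48.0000]] (det J = -770.209229).
Solving J·Δ = −F gives Δ = (-0.5690, 1.0930).
Then the next iterate is (u, v)₁ = (0.9310, -1.9070).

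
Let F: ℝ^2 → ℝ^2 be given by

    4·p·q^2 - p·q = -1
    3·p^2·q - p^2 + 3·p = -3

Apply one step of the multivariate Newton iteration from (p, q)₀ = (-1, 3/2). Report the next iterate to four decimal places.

At (-1, 3/2): F = (-6.5000, 3.5000).
Jacobian J = [[4·q^2 - q, 8·p·q - p], [6·p·q - 2·p + 3, 3·p^2]].
At the point, J = [[7.5000, -11.0000], [-4.0000, 3.0000]] (det J = -21.5000).
Solving J·Δ = −F gives Δ = (0.8837, 0.0116).
Then the next iterate is (p, q)₁ = (-0.1163, 1.5116).

(-0.1163, 1.5116)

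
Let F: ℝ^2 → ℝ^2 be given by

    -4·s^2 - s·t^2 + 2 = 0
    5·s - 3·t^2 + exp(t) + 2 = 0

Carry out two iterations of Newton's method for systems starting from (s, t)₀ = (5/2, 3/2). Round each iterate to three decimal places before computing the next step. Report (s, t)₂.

(0.562, 1.946)

At (5/2, 3/2): F = (-28.625, 12.23169).
Jacobian J = [[-8·s - t^2, -2·s·t], [5, -6·t + exp(t)]].
At the point, J = [[-22.250, -7.500], [5.000, -4.51831]] (det J = 138.03242).
Solving J·Δ = −F gives Δ = (-1.602, 0.935).
Then the next iterate is (s, t)₁ = (0.898, 2.435).
Round to (0.898, 2.435) and repeat: F = (-6.55006, 0.11814), J = [[-13.11322, -4.37326], [5.000, -3.19418]].
Δ = (-0.336, -0.489), so (s, t)₂ = (0.562, 1.946).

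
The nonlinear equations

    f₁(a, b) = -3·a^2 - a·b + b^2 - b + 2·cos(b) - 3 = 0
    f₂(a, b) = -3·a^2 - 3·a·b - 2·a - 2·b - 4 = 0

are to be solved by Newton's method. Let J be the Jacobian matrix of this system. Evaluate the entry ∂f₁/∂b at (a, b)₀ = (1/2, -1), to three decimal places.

∂f₁/∂b = -a + 2·b - 2·sin(b) - 1.
At (1/2, -1) this is -1.817.

-1.817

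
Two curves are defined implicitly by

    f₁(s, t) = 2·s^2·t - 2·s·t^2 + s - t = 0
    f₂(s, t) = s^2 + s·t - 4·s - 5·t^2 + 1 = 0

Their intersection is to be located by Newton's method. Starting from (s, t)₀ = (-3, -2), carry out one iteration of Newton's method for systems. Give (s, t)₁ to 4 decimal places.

(-2.1951, -1.9024)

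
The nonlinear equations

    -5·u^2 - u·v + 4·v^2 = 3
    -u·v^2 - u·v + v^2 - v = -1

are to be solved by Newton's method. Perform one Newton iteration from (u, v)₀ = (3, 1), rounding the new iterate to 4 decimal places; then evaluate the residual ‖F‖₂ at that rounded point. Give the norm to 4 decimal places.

At (3, 1): F = (-47.0000, -5.0000).
Jacobian J = [[-10·u - v, -u + 8·v], [-v^2 - v, -2·u·v - u + 2·v - 1]].
At the point, J = [[-31.0000, 5.0000], [-2.0000, -8.0000]] (det J = 258.0000).
Solving J·Δ = −F gives Δ = (-1.5543, -0.2364).
Then the next iterate is (u, v)₁ = (1.4457, 0.7636).
Re-evaluating at (1.4457, 0.7636): F = (-12.221839, -1.127417), so ‖F‖₂ = 12.2737.

12.2737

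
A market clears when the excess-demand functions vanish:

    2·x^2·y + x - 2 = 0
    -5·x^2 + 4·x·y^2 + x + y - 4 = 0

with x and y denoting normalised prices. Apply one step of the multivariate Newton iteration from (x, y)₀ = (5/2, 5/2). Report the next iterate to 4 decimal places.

At (5/2, 5/2): F = (31.7500, 32.2500).
Jacobian J = [[4·x·y + 1, 2·x^2], [-10·x + 4·y^2 + 1, 8·x·y + 1]].
At the point, J = [[26.0000, 12.5000], [1.0000, 51.0000]] (det J = 1313.5000).
Solving J·Δ = −F gives Δ = (-0.9259, -0.6142).
Then the next iterate is (x, y)₁ = (1.5741, 1.8858).

(1.5741, 1.8858)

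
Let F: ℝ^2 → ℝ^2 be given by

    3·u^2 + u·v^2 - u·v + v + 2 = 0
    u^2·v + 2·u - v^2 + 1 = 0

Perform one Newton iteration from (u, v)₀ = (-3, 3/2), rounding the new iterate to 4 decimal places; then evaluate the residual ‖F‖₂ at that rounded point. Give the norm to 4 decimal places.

At (-3, 3/2): F = (28.2500, 6.2500).
Jacobian J = [[6·u + v^2 - v, 2·u·v - u + 1], [2·u·v + 2, u^2 - 2·v]].
At the point, J = [[-17.2500, -5.0000], [-7.0000, 6.0000]] (det J = -138.5000).
Solving J·Δ = −F gives Δ = (1.4495, 0.6494).
Then the next iterate is (u, v)₁ = (-1.5505, 2.1494).
Re-evaluating at (-1.5505, 2.1494): F = (7.531009, -1.553655), so ‖F‖₂ = 7.6896.

7.6896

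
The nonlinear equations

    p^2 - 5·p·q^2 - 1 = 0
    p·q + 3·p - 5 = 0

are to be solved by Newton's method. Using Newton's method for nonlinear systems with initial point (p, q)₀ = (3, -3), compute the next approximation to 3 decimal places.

(3.590, -1.333)

At (3, -3): F = (-127.000, -5.000).
Jacobian J = [[2·p - 5·q^2, -10·p·q], [q + 3, p]].
At the point, J = [[-39.000, 90.000], [0.000, 3.000]] (det J = -117.000).
Solving J·Δ = −F gives Δ = (0.590, 1.667).
Then the next iterate is (p, q)₁ = (3.590, -1.333).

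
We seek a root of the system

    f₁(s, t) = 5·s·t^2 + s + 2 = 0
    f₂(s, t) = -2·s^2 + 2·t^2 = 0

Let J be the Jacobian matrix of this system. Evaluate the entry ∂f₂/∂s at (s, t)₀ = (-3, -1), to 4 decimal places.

∂f₂/∂s = -4·s.
At (-3, -1) this is 12.0000.

12.0000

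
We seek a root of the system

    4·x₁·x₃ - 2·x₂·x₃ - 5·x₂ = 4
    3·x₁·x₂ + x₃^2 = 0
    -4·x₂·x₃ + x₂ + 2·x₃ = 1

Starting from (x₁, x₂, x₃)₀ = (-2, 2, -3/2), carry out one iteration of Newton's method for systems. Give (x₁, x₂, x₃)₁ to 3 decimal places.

At (-2, 2, -3/2): F = (4.000, -9.750, 10.000).
Jacobian J = [[4·x₃, -2·x₃ - 5, 4·x₁ - 2·x₂], [3·x₂, 3·x₁, 2·x₃], [0, -4·x₃ + 1, -4·x₂ + 2]].
At the point, J = [[-6.000, -2.000, -12.000], [6.000, -6.000, -3.000], [0.000, 7.000, -6.000]] (det J = -918.000).
Solving J·Δ = −F gives Δ = (0.549, -1.206, 0.260).
Then the next iterate is (x₁, x₂, x₃)₁ = (-1.451, 0.794, -1.240).

(-1.451, 0.794, -1.240)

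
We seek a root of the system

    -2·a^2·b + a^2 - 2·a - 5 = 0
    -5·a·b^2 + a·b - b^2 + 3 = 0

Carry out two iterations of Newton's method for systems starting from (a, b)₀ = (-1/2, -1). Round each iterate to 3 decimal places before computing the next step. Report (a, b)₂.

(-0.379, 1.823)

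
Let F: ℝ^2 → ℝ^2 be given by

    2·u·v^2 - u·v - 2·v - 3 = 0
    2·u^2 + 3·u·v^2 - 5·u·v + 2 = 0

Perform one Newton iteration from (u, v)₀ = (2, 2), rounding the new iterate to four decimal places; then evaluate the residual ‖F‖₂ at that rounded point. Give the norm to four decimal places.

At (2, 2): F = (5.0000, 14.0000).
Jacobian J = [[2·v^2 - v, 4·u·v - u - 2], [4·u + 3·v^2 - 5·v, 6·u·v - 5·u]].
At the point, J = [[6.0000, 12.0000], [10.0000, 14.0000]] (det J = -36.0000).
Solving J·Δ = −F gives Δ = (-2.7222, 0.9444).
Then the next iterate is (u, v)₁ = (-0.7222, 2.9444).
Re-evaluating at (-0.7222, 2.9444): F = (-19.284568, -5.107946), so ‖F‖₂ = 19.9496.

19.9496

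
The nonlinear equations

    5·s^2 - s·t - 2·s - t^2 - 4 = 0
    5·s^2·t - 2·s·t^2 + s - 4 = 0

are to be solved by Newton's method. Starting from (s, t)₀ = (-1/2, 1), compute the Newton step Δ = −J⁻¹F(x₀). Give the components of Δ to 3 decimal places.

(-0.305, 0.129)

At (-1/2, 1): F = (-2.250, -2.250).
Jacobian J = [[10·s - t - 2, -s - 2·t], [10·s·t - 2·t^2 + 1, 5·s^2 - 4·s·t]].
At the point, J = [[-8.000, -1.500], [-6.000, 3.250]] (det J = -35.000).
Solving J·Δ = −F gives Δ = (-0.305, 0.129).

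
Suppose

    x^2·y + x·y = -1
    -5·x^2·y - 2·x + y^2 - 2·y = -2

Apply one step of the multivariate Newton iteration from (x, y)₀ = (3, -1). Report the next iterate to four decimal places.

(1.4286, -1.0000)

At (3, -1): F = (-11.0000, 44.0000).
Jacobian J = [[2·x·y + y, x^2 + x], [-10·x·y - 2, -5·x^2 + 2·y - 2]].
At the point, J = [[-7.0000, 12.0000], [28.0000, -49.0000]] (det J = 7.0000).
Solving J·Δ = −F gives Δ = (-1.5714, 0.0000).
Then the next iterate is (x, y)₁ = (1.4286, -1.0000).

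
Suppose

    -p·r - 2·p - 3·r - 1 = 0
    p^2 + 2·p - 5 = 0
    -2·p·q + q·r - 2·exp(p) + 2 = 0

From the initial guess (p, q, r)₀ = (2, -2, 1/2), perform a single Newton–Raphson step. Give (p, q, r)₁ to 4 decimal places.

At (2, -2, 1/2): F = (-7.5000, 3.0000, -5.778112).
Jacobian J = [[-r - 2, 0, -p - 3], [2·p + 2, 0, 0], [-2·q - 2·exp(p), -2·p + r, q]].
At the point, J = [[-2.5000, 0.0000, -5.0000], [6.0000, 0.0000, 0.0000], [-10.778112, -3.5000, -2.0000]] (det J = 105.0000).
Solving J·Δ = −F gives Δ = (-0.5000, 0.6031, -1.2500).
Then the next iterate is (p, q, r)₁ = (1.5000, -1.3969, -0.7500).

(1.5000, -1.3969, -0.7500)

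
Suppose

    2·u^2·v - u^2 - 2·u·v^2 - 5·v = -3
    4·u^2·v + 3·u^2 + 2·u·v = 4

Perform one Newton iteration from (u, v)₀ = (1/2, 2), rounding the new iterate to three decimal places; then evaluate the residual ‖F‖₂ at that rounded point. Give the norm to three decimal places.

1.377

At (1/2, 2): F = (-10.250, 0.750).
Jacobian J = [[4·u·v - 2·u - 2·v^2, 2·u^2 - 4·u·v - 5], [8·u·v + 6·u + 2·v, 4·u^2 + 2·u]].
At the point, J = [[-5.000, -8.500], [15.000, 2.000]] (det J = 117.500).
Solving J·Δ = −F gives Δ = (0.120, -1.277).
Then the next iterate is (u, v)₁ = (0.620, 0.723).
Re-evaluating at (0.620, 0.723): F = (-1.09174, -0.83860), so ‖F‖₂ = 1.377.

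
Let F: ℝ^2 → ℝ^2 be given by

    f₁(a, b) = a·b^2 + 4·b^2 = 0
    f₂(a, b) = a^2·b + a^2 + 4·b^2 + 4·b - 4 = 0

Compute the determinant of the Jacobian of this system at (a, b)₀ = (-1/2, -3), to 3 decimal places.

-135.750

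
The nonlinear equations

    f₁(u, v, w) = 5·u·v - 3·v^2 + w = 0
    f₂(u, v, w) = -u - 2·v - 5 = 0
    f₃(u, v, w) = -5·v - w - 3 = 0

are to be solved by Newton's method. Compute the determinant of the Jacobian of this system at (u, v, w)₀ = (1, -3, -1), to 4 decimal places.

-48.0000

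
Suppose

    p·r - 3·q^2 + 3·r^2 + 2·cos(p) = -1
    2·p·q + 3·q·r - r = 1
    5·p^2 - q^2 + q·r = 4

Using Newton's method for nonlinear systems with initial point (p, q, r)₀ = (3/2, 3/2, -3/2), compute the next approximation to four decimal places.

(1.1063, 1.0077, -0.8736)

At (3/2, 3/2, -3/2): F = (-1.108526, -1.7500, 2.7500).
Jacobian J = [[r - 2·sin(p), -6·q, p + 6·r], [2·q, 2·p + 3·r, 3·q - 1], [10·p, -2·q + r, q]].
At the point, J = [[-3.494990, -9.0000, -7.5000], [3.0000, -1.5000, 3.5000], [15.0000, -4.5000, 1.5000]] (det J = -546.682365).
Solving J·Δ = −F gives Δ = (-0.3937, -0.4923, 0.6264).
Then the next iterate is (p, q, r)₁ = (1.1063, 1.0077, -0.8736).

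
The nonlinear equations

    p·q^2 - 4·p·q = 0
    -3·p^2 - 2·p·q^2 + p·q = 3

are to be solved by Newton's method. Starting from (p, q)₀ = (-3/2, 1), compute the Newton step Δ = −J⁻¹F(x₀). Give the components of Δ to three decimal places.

(1.200, -0.300)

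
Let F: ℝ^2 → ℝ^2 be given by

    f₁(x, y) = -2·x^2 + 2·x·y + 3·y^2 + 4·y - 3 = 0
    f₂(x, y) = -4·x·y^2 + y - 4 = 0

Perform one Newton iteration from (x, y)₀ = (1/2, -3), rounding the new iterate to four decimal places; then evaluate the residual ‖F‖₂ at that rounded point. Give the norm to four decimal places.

At (1/2, -3): F = (8.5000, -25.0000).
Jacobian J = [[-4·x + 2·y, 2·x + 6·y + 4], [-4·y^2, -8·x·y + 1]].
At the point, J = [[-8.0000, -13.0000], [-36.0000, 13.0000]] (det J = -572.0000).
Solving J·Δ = −F gives Δ = (-0.3750, 0.8846).
Then the next iterate is (x, y)₁ = (0.1250, -2.1154).
Re-evaluating at (0.1250, -2.1154): F = (1.403051, -8.352859), so ‖F‖₂ = 8.4699.

8.4699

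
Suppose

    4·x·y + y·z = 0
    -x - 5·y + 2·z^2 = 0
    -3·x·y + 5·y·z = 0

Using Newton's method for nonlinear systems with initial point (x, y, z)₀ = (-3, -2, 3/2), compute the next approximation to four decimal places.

(8.2500, -7.5000, -4.1250)

At (-3, -2, 3/2): F = (21.0000, 17.5000, -33.0000).
Jacobian J = [[4·y, 4·x + z, y], [-1, -5, 4·z], [-3·y, -3·x + 5·z, 5·y]].
At the point, J = [[-8.0000, -10.5000, -2.0000], [-1.0000, -5.0000, 6.0000], [6.0000, 16.5000, -10.0000]] (det J = 92.0000).
Solving J·Δ = −F gives Δ = (11.2500, -5.5000, -5.6250).
Then the next iterate is (x, y, z)₁ = (8.2500, -7.5000, -4.1250).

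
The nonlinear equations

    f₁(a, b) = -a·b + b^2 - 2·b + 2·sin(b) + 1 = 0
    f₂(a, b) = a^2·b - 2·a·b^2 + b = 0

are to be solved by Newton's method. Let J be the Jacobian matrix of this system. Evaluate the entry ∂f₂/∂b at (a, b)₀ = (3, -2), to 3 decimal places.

∂f₂/∂b = a^2 - 4·a·b + 1.
At (3, -2) this is 34.000.

34.000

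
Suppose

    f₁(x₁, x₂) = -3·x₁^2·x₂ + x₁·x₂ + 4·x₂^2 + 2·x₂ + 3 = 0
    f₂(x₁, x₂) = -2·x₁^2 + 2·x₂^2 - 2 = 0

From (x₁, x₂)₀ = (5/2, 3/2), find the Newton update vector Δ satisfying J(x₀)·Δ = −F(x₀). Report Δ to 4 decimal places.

(-0.5303, 0.7828)

At (5/2, 3/2): F = (-9.3750, -10.0000).
Jacobian J = [[-6·x₁·x₂ + x₂, -3·x₁^2 + x₁ + 8·x₂ + 2], [-4·x₁, 4·x₂]].
At the point, J = [[-21.0000, -2.2500], [-10.0000, 6.0000]] (det J = -148.5000).
Solving J·Δ = −F gives Δ = (-0.5303, 0.7828).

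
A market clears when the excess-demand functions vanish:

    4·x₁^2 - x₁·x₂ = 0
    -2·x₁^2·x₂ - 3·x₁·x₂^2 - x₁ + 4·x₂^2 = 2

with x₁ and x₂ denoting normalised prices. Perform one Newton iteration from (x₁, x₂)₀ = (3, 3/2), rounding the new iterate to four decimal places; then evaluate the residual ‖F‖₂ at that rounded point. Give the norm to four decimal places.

At (3, 3/2): F = (31.5000, -43.2500).
Jacobian J = [[8·x₁ - x₂, -x₁], [-4·x₁·x₂ - 3·x₂^2 - 1, -2·x₁^2 - 6·x₁·x₂ + 8·x₂]].
At the point, J = [[22.5000, -3.0000], [-25.7500, -33.0000]] (det J = -819.7500).
Solving J·Δ = −F gives Δ = (-1.4263, -0.1976).
Then the next iterate is (x₁, x₂)₁ = (1.5737, 1.3024).
Re-evaluating at (1.5737, 1.3024): F = (7.856540, -11.247733), so ‖F‖₂ = 13.7199.

13.7199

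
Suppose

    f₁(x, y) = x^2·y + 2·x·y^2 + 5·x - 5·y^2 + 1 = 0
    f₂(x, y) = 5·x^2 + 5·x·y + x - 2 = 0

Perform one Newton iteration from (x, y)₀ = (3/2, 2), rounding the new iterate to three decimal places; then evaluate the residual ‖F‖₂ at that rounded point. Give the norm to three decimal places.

7.137

At (3/2, 2): F = (5.000, 25.750).
Jacobian J = [[2·x·y + 2·y^2 + 5, x^2 + 4·x·y - 10·y], [10·x + 5·y + 1, 5·x]].
At the point, J = [[19.000, -5.750], [26.000, 7.500]] (det J = 292.000).
Solving J·Δ = −F gives Δ = (-0.635, -1.230).
Then the next iterate is (x, y)₁ = (0.865, 0.770).
Re-evaluating at (0.865, 0.770): F = (3.96235, 5.93638), so ‖F‖₂ = 7.137.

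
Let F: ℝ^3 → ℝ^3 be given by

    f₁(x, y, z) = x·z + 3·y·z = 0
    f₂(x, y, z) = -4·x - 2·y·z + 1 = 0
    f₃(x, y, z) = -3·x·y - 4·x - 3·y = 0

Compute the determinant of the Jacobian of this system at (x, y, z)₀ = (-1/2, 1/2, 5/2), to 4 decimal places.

J = [[z, 3·z, x + 3·y], [-4, -2·z, -2·y], [-3·y - 4, -3·x - 3, 0]].
At the point, J = [[2.5000, 7.5000, 1.0000], [-4.0000, -5.0000, -1.0000], [-5.5000, -1.5000, 0.0000]].
det J = 16.0000.

16.0000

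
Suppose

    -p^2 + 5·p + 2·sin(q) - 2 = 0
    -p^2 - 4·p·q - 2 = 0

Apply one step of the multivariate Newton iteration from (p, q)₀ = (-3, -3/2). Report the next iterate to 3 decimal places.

At (-3, -3/2): F = (-27.99499, -29.000).
Jacobian J = [[-2·p + 5, 2·cos(q)], [-2·p - 4·q, -4·p]].
At the point, J = [[11.000, 0.14147], [12.000, 12.000]] (det J = 130.30231).
Solving J·Δ = −F gives Δ = (2.547, -0.130).
Then the next iterate is (p, q)₁ = (-0.453, -1.630).

(-0.453, -1.630)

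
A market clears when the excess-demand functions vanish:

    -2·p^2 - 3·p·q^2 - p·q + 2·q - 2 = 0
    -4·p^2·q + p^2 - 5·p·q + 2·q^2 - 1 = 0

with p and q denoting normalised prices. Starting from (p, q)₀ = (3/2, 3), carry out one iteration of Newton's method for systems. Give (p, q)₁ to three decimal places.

At (3/2, 3): F = (-45.500, -30.250).
Jacobian J = [[-4·p - 3·q^2 - q, -6·p·q - p + 2], [-8·p·q + 2·p - 5·q, -4·p^2 - 5·p + 4·q]].
At the point, J = [[-36.000, -26.500], [-48.000, -4.500]] (det J = -1110.000).
Solving J·Δ = −F gives Δ = (-0.538, -0.986).
Then the next iterate is (p, q)₁ = (0.962, 2.014).

(0.962, 2.014)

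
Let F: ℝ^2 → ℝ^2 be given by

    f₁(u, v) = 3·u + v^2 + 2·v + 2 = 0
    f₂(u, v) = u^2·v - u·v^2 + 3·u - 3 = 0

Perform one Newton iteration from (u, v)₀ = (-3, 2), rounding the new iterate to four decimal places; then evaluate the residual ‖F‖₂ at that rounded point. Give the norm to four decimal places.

4.0567

At (-3, 2): F = (1.0000, 18.0000).
Jacobian J = [[3, 2·v + 2], [2·u·v - v^2 + 3, u^2 - 2·u·v]].
At the point, J = [[3.0000, 6.0000], [-13.0000, 21.0000]] (det J = 141.0000).
Solving J·Δ = −F gives Δ = (0.6170, -0.4752).
Then the next iterate is (u, v)₁ = (-2.3830, 1.5248).
Re-evaluating at (-2.3830, 1.5248): F = (0.225615, 4.050376), so ‖F‖₂ = 4.0567.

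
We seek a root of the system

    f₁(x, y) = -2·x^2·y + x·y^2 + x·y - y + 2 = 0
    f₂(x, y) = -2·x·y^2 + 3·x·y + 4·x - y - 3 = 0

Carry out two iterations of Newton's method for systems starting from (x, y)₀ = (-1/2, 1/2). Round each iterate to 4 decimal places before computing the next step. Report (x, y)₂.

(1.4451, 1.6879)

At (-1/2, 1/2): F = (0.8750, -6.0000).
Jacobian J = [[-4·x·y + y^2 + y, -2·x^2 + 2·x·y + x - 1], [-2·y^2 + 3·y + 4, -4·x·y + 3·x - 1]].
At the point, J = [[1.7500, -2.5000], [5.0000, -1.5000]] (det J = 9.8750).
Solving J·Δ = −F gives Δ = (1.6519, 1.5063).
Then the next iterate is (x, y)₁ = (1.1519, 2.0063).
Round to (1.1519, 2.0063) and repeat: F = (1.617218, -2.738876), J = [[-3.212688, 2.120267], [1.968421, -6.788528]].
Δ = (0.2932, -0.3184), so (x, y)₂ = (1.4451, 1.6879).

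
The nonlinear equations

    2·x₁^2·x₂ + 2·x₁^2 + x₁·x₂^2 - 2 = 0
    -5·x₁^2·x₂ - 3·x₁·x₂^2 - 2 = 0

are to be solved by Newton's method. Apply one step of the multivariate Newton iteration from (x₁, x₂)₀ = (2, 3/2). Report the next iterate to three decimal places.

At (2, 3/2): F = (22.500, -45.500).
Jacobian J = [[4·x₁·x₂ + 4·x₁ + x₂^2, 2·x₁^2 + 2·x₁·x₂], [-10·x₁·x₂ - 3·x₂^2, -5·x₁^2 - 6·x₁·x₂]].
At the point, J = [[22.250, 14.000], [-36.750, -38.000]] (det J = -331.000).
Solving J·Δ = −F gives Δ = (-0.659, -0.560).
Then the next iterate is (x₁, x₂)₁ = (1.341, 0.940).

(1.341, 0.940)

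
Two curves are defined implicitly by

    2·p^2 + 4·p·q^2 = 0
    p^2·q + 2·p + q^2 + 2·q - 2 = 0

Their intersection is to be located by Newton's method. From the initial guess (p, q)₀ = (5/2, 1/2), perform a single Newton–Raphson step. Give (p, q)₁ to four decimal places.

(1.3546, 0.2599)

At (5/2, 1/2): F = (15.0000, 7.3750).
Jacobian J = [[4·p + 4·q^2, 8·p·q], [2·p·q + 2, p^2 + 2·q + 2]].
At the point, J = [[11.0000, 10.0000], [4.5000, 9.2500]] (det J = 56.7500).
Solving J·Δ = −F gives Δ = (-1.1454, -0.2401).
Then the next iterate is (p, q)₁ = (1.3546, 0.2599).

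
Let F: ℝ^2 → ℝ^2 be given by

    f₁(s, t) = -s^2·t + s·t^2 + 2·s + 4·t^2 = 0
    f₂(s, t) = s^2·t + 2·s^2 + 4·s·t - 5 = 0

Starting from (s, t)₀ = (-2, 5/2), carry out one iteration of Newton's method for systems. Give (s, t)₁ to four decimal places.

(-0.0800, -3.0900)

At (-2, 5/2): F = (-1.5000, -7.0000).
Jacobian J = [[-2·s·t + t^2 + 2, -s^2 + 2·s·t + 8·t], [2·s·t + 4·s + 4·t, s^2 + 4·s]].
At the point, J = [[18.2500, 6.0000], [-8.0000, -4.0000]] (det J = -25.0000).
Solving J·Δ = −F gives Δ = (1.9200, -5.5900).
Then the next iterate is (s, t)₁ = (-0.0800, -3.0900).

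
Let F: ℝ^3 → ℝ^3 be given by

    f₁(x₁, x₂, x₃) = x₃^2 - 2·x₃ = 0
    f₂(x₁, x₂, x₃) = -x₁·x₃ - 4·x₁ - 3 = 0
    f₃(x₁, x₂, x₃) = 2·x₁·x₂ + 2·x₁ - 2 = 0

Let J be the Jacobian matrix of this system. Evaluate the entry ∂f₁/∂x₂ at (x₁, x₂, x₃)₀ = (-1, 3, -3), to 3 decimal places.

0.000

∂f₁/∂x₂ = 0.
At (-1, 3, -3) this is 0.000.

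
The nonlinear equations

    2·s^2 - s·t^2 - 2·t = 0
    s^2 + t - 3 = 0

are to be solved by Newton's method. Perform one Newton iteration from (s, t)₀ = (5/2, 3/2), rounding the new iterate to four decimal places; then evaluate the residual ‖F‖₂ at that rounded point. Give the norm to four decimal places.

At (5/2, 3/2): F = (3.8750, 4.7500).
Jacobian J = [[4·s - t^2, -2·s·t - 2], [2·s, 1]].
At the point, J = [[7.7500, -9.5000], [5.0000, 1.0000]] (det J = 55.2500).
Solving J·Δ = −F gives Δ = (-0.8869, -0.3156).
Then the next iterate is (s, t)₁ = (1.6131, 1.1844).
Re-evaluating at (1.6131, 1.1844): F = (0.572521, 0.786492), so ‖F‖₂ = 0.9728.

0.9728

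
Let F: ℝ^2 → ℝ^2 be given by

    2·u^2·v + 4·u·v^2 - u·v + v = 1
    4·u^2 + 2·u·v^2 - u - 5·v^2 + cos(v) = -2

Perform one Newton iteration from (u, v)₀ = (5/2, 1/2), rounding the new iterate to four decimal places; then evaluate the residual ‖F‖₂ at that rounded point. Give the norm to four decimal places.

6.9387

At (5/2, 1/2): F = (7.0000, 25.377583).
Jacobian J = [[4·u·v + 4·v^2 - v, 2·u^2 + 8·u·v - u + 1], [8·u + 2·v^2 - 1, 4·u·v - 10·v - sin(v)]].
At the point, J = [[5.5000, 21.0000], [19.5000, -0.479426]] (det J = -412.136840).
Solving J·Δ = −F gives Δ = (-1.3012, 0.0075).
Then the next iterate is (u, v)₁ = (1.1988, 0.5075).
Re-evaluating at (1.1988, 0.5075): F = (1.592821, 6.753384), so ‖F‖₂ = 6.9387.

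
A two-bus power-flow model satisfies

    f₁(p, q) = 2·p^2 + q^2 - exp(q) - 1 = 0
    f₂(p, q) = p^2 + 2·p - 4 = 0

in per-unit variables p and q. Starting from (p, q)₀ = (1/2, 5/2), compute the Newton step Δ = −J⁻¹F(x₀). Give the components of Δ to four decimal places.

(0.9167, -0.6403)

At (1/2, 5/2): F = (-6.432494, -2.7500).
Jacobian J = [[4·p, 2·q - exp(q)], [2·p + 2, 0]].
At the point, J = [[2.0000, -7.182494], [3.0000, 0.0000]] (det J = 21.547482).
Solving J·Δ = −F gives Δ = (0.9167, -0.6403).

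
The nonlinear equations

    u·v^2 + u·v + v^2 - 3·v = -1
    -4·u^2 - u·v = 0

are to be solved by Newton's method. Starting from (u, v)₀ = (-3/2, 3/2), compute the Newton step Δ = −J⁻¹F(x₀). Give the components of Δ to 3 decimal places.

(0.740, -0.683)

At (-3/2, 3/2): F = (-6.875, -6.750).
Jacobian J = [[v^2 + v, 2·u·v + u + 2·v - 3], [-8·u - v, -u]].
At the point, J = [[3.750, -6.000], [10.500, 1.500]] (det J = 68.625).
Solving J·Δ = −F gives Δ = (0.740, -0.683).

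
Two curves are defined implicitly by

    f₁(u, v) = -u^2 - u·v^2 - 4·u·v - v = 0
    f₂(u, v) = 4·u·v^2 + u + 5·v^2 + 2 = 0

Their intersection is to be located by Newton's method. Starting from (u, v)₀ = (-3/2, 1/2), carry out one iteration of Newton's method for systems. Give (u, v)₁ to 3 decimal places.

(-1.664, 0.423)

At (-3/2, 1/2): F = (0.625, 0.250).
Jacobian J = [[-2·u - v^2 - 4·v, -2·u·v - 4·u - 1], [4·v^2 + 1, 8·u·v + 10·v]].
At the point, J = [[0.750, 6.500], [2.000, -1.000]] (det J = -13.750).
Solving J·Δ = −F gives Δ = (-0.164, -0.077).
Then the next iterate is (u, v)₁ = (-1.664, 0.423).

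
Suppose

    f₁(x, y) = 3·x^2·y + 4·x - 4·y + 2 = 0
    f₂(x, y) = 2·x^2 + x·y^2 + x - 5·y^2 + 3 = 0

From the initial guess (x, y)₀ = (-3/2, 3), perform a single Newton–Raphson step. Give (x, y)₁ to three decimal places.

At (-3/2, 3): F = (4.250, -52.500).
Jacobian J = [[6·x·y + 4, 3·x^2 - 4], [4·x + y^2 + 1, 2·x·y - 10·y]].
At the point, J = [[-23.000, 2.750], [4.000, -39.000]] (det J = 886.000).
Solving J·Δ = −F gives Δ = (0.024, -1.344).
Then the next iterate is (x, y)₁ = (-1.476, 1.656).

(-1.476, 1.656)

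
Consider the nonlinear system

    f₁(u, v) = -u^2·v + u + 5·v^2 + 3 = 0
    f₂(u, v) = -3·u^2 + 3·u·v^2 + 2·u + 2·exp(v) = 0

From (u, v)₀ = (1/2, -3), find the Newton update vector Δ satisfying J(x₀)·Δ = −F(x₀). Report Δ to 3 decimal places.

At (1/2, -3): F = (49.250, 13.84957).
Jacobian J = [[-2·u·v + 1, -u^2 + 10·v], [-6·u + 3·v^2 + 2, 6·u·v + 2·exp(v)]].
At the point, J = [[4.000, -30.250], [26.000, -8.90043]] (det J = 750.89830).
Solving J·Δ = −F gives Δ = (0.026, 1.632).

(0.026, 1.632)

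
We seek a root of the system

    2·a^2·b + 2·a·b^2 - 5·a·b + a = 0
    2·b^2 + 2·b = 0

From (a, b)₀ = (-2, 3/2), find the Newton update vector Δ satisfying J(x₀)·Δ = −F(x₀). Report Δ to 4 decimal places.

(0.7411, -0.9375)

At (-2, 3/2): F = (16.0000, 7.5000).
Jacobian J = [[4·a·b + 2·b^2 - 5·b + 1, 2·a^2 + 4·a·b - 5·a], [0, 4·b + 2]].
At the point, J = [[-14.0000, 6.0000], [0.0000, 8.0000]] (det J = -112.0000).
Solving J·Δ = −F gives Δ = (0.7411, -0.9375).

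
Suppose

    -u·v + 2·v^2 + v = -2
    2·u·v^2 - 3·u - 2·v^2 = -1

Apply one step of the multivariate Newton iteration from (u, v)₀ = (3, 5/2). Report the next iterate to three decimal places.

(3.429, 1.446)

At (3, 5/2): F = (9.500, 17.000).
Jacobian J = [[-v, -u + 4·v + 1], [2·v^2 - 3, 4·u·v - 4·v]].
At the point, J = [[-2.500, 8.000], [9.500, 20.000]] (det J = -126.000).
Solving J·Δ = −F gives Δ = (0.429, -1.054).
Then the next iterate is (u, v)₁ = (3.429, 1.446).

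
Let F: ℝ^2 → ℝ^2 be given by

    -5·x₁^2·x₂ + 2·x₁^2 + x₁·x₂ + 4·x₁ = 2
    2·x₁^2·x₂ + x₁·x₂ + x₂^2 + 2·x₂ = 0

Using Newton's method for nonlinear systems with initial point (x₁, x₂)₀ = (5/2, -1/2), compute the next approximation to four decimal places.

(1.2559, -0.4120)

At (5/2, -1/2): F = (34.8750, -8.2500).
Jacobian J = [[-10·x₁·x₂ + 4·x₁ + x₂ + 4, -5·x₁^2 + x₁], [4·x₁·x₂ + x₂, 2·x₁^2 + x₁ + 2·x₂ + 2]].
At the point, J = [[26.0000, -28.7500], [-5.5000, 16.0000]] (det J = 257.8750).
Solving J·Δ = −F gives Δ = (-1.2441, 0.0880).
Then the next iterate is (x₁, x₂)₁ = (1.2559, -0.4120).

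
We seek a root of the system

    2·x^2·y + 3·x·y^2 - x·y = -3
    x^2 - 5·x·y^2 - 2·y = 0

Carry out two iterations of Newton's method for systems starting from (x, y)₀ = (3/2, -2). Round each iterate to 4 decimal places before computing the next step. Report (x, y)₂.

(2.4475, -0.7173)

At (3/2, -2): F = (15.0000, -23.7500).
Jacobian J = [[4·x·y + 3·y^2 - y, 2·x^2 + 6·x·y - x], [2·x - 5·y^2, -10·x·y - 2]].
At the point, J = [[2.0000, -15.0000], [-17.0000, 28.0000]] (det J = -199.0000).
Solving J·Δ = −F gives Δ = (0.3204, 1.0427).
Then the next iterate is (x, y)₁ = (1.8204, -0.9573).
Round to (1.8204, -0.9573) and repeat: F = (3.402731, -3.112829), J = [[-3.264106, -5.648701], [-0.941316, 15.426689]].
Δ = (0.6271, 0.2400), so (x, y)₂ = (2.4475, -0.7173).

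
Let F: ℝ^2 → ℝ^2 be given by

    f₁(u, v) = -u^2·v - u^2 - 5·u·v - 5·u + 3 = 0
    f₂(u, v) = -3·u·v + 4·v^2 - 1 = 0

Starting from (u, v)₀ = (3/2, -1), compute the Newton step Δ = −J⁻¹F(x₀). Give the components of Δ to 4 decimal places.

(-1.2179, 0.3077)

At (3/2, -1): F = (3.0000, 7.5000).
Jacobian J = [[-2·u·v - 2·u - 5·v - 5, -u^2 - 5·u], [-3·v, -3·u + 8·v]].
At the point, J = [[0.0000, -9.7500], [3.0000, -12.5000]] (det J = 29.2500).
Solving J·Δ = −F gives Δ = (-1.2179, 0.3077).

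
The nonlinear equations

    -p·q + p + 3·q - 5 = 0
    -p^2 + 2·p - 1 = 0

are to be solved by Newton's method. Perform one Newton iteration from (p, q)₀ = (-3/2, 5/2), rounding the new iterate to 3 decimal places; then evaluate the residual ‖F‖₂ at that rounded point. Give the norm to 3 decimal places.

At (-3/2, 5/2): F = (4.750, -6.250).
Jacobian J = [[-q + 1, -p + 3], [-2·p + 2, 0]].
At the point, J = [[-1.500, 4.500], [5.000, 0.000]] (det J = -22.500).
Solving J·Δ = −F gives Δ = (1.250, -0.639).
Then the next iterate is (p, q)₁ = (-0.250, 1.861).
Re-evaluating at (-0.250, 1.861): F = (0.79825, -1.56250), so ‖F‖₂ = 1.755.

1.755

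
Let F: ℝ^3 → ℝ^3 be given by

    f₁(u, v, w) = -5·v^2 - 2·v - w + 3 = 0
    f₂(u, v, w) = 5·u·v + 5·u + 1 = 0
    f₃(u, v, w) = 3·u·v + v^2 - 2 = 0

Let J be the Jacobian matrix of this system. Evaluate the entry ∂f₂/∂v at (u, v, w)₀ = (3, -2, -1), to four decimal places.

15.0000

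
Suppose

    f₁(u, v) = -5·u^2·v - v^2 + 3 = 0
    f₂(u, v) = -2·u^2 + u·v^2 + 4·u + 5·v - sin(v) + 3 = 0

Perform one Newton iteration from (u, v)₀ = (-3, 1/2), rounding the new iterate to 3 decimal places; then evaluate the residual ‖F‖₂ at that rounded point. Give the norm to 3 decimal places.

At (-3, 1/2): F = (-19.750, -25.72943).
Jacobian J = [[-10·u·v, -5·u^2 - 2·v], [-4·u + v^2 + 4, 2·u·v - cos(v) + 5]].
At the point, J = [[15.000, -46.000], [16.250, 1.12242]] (det J = 764.33626).
Solving J·Δ = −F gives Δ = (1.577, 0.085).
Then the next iterate is (u, v)₁ = (-1.423, 0.585).
Re-evaluating at (-1.423, 0.585): F = (-3.26514, -4.85604), so ‖F‖₂ = 5.852.

5.852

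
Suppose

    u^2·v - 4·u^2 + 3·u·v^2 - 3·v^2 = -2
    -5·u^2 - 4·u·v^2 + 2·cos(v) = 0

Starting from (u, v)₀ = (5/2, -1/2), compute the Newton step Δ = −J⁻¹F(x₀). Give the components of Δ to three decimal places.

At (5/2, -1/2): F = (-25.000, -31.99483).
Jacobian J = [[2·u·v - 8·u + 3·v^2, u^2 + 6·u·v - 6·v], [-10·u - 4·v^2, -8·u·v - 2·sin(v)]].
At the point, J = [[-21.750, 1.750], [-26.000, 10.95885]] (det J = -192.85501).
Solving J·Δ = −F gives Δ = (-1.130, 0.238).

(-1.130, 0.238)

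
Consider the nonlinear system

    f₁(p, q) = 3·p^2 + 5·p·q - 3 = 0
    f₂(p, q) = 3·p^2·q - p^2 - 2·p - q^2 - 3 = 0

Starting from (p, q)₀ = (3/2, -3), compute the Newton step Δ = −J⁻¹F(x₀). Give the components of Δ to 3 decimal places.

(-0.258, 2.294)

At (3/2, -3): F = (-18.750, -37.500).
Jacobian J = [[6·p + 5·q, 5·p], [6·p·q - 2·p - 2, 3·p^2 - 2·q]].
At the point, J = [[-6.000, 7.500], [-32.000, 12.750]] (det J = 163.500).
Solving J·Δ = −F gives Δ = (-0.258, 2.294).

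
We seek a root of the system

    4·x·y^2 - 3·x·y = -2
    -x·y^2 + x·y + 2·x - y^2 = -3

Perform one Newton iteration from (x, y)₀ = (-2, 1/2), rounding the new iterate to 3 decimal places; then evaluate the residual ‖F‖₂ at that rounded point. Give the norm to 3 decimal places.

2.375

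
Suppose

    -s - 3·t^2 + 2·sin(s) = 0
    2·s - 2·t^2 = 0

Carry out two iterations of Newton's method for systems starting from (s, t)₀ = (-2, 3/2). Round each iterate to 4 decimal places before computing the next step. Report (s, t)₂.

At (-2, 3/2): F = (-6.568595, -8.5000).
Jacobian J = [[2·cos(s) - 1, -6·t], [2, -4·t]].
At the point, J = [[-1.832294, -9.0000], [2.0000, -6.0000]] (det J = 28.993762).
Solving J·Δ = −F gives Δ = (1.2792, -0.9903).
Then the next iterate is (s, t)₁ = (-0.7208, 0.5097).
Round to (-0.7208, 0.5097) and repeat: F = (-1.378554, -1.961188), J = [[0.502556, -3.0582], [2.0000, -2.0388]].
Δ = (0.6259, -0.3479), so (s, t)₂ = (-0.0949, 0.1618).

(-0.0949, 0.1618)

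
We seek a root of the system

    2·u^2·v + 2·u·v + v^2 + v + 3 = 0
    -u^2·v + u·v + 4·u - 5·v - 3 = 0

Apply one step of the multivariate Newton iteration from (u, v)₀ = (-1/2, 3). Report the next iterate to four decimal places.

(0.5308, 0.9231)

At (-1/2, 3): F = (13.5000, -22.2500).
Jacobian J = [[4·u·v + 2·v, 2·u^2 + 2·u + 2·v + 1], [-2·u·v + v + 4, -u^2 + u - 5]].
At the point, J = [[0.0000, 6.5000], [10.0000, -5.7500]] (det J = -65.0000).
Solving J·Δ = −F gives Δ = (1.0308, -2.0769).
Then the next iterate is (u, v)₁ = (0.5308, 0.9231).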